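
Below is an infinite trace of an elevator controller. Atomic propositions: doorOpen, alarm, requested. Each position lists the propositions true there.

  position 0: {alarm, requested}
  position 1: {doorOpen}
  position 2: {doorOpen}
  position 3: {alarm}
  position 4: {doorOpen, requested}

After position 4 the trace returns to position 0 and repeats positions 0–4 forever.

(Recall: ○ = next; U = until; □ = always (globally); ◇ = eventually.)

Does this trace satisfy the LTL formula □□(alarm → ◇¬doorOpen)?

□(alarm → ◇¬doorOpen) holds at every position 0..4, and those are all positions ever visited, so □□(alarm → ◇¬doorOpen) holds.

Satisfied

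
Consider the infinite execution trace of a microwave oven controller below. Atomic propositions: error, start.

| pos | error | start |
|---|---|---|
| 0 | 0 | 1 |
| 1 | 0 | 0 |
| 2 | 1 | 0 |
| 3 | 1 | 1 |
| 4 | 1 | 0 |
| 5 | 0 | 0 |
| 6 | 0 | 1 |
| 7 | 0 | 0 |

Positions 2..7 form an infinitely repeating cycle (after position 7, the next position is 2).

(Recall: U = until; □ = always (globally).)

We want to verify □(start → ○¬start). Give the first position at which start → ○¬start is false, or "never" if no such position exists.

start → ○¬start holds at every position 0..7, and those are all the positions the trace ever visits, so the invariant □(start → ○¬start) is never violated.

never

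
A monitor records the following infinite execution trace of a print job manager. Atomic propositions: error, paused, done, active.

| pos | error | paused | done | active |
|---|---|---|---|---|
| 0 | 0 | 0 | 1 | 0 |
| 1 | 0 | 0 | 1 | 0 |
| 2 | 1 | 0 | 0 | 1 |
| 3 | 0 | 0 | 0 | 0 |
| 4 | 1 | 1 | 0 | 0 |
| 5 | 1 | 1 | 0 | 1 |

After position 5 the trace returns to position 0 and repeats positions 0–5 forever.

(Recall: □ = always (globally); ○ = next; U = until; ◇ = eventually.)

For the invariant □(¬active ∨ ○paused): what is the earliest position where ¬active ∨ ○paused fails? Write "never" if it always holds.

Check ¬active ∨ ○paused at each position in order: 0 ✓, 1 ✓.
At position 2 the labels are {active, error} and the next position 3 has {}, so ¬active ∨ ○paused is false there. This is the first violation.

2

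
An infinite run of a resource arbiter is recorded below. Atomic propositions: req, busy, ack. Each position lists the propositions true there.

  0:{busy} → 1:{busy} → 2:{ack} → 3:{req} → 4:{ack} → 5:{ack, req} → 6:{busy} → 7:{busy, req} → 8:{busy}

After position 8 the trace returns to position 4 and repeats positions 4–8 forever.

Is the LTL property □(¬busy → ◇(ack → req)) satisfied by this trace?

¬busy → ◇(ack → req) holds at every position 0..8, and those are all positions ever visited, so □(¬busy → ◇(ack → req)) holds.
Positions where ¬busy holds: 2, 3, 4, 5.
Check ◇(ack → req) at each: 2→ok, 3→ok, 4→ok, 5→ok.

Yes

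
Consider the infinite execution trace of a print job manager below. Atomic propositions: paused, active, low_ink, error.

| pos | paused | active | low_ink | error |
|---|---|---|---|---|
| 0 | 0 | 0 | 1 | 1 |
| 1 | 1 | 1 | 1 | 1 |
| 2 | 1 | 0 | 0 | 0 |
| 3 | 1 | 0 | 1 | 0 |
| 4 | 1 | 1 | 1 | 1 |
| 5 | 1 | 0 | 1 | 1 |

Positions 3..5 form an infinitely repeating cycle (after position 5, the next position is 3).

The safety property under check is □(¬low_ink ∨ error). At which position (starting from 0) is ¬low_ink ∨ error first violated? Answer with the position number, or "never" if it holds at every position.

Check ¬low_ink ∨ error at each position in order: 0 ✓, 1 ✓, 2 ✓.
At position 3 the labels are {low_ink, paused}, so ¬low_ink ∨ error is false there. This is the first violation.

3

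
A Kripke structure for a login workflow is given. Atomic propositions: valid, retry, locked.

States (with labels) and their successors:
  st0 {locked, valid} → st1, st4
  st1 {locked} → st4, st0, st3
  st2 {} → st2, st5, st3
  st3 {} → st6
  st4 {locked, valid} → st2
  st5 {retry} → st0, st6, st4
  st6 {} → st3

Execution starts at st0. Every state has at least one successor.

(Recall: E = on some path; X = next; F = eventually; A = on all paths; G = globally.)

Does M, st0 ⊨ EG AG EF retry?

States satisfying AG EF retry: ∅.
States satisfying EG AG EF retry: ∅.
No suitable path/successor from st0 witnesses the formula.
st0 ∉ Sat(EG AG EF retry).

Violated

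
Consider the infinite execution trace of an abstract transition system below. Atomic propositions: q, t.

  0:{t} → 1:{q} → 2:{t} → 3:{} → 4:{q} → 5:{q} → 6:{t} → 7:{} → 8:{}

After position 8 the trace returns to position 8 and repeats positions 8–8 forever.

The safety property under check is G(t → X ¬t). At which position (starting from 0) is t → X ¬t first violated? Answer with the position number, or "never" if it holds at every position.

never

t → X ¬t holds at every position 0..8, and those are all the positions the trace ever visits, so the invariant G(t → X ¬t) is never violated.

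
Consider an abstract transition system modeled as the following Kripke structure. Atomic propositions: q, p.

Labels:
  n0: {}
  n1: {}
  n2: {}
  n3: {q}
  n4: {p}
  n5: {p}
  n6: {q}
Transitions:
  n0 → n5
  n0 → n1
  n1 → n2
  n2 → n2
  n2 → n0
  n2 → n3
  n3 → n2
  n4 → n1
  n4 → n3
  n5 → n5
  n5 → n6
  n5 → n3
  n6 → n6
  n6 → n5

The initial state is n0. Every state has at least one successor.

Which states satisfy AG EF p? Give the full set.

{n0, n1, n2, n3, n4, n5, n6}

States satisfying EF p: {n0, n1, n2, n3, n4, n5, n6}.
States satisfying AG EF p: {n0, n1, n2, n3, n4, n5, n6}.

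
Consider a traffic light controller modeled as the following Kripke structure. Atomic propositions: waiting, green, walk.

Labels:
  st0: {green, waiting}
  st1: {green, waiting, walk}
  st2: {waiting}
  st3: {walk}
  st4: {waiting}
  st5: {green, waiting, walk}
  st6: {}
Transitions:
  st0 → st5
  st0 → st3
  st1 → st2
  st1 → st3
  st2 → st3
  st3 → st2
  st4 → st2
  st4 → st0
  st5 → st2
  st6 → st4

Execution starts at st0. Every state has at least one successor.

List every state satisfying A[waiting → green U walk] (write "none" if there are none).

States satisfying waiting → green: {st0, st1, st3, st5, st6}.
States satisfying walk: {st1, st3, st5}.
States satisfying A[waiting → green U walk]: {st0, st1, st3, st5}.

{st0, st1, st3, st5}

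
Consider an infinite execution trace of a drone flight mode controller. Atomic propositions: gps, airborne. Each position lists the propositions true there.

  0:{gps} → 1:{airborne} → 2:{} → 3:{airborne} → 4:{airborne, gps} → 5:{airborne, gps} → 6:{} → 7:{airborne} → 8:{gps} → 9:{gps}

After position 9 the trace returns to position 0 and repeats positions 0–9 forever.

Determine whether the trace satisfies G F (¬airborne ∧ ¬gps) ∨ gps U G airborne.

Yes

F (¬airborne ∧ ¬gps) holds at every position 0..9, and those are all positions ever visited, so G F (¬airborne ∧ ¬gps) holds.
Walking from position 0: at position 1, G airborne has not yet held and gps fails, so gps U G airborne is false.
At position 0: G F (¬airborne ∧ ¬gps) is true; gps U G airborne is false; so G F (¬airborne ∧ ¬gps) ∨ gps U G airborne is true.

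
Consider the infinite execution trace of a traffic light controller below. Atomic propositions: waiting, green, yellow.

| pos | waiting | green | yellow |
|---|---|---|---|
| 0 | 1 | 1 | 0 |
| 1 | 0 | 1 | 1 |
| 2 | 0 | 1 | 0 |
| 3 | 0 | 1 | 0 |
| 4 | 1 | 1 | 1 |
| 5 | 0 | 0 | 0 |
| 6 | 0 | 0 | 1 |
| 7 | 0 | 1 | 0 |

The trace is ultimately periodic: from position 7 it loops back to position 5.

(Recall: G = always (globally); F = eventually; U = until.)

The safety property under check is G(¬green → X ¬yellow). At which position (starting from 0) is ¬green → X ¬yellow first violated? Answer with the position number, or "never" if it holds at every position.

5

Check ¬green → X ¬yellow at each position in order: 0 ✓, 1 ✓, 2 ✓, 3 ✓, 4 ✓.
At position 5 the labels are {} and the next position 6 has {yellow}, so ¬green → X ¬yellow is false there. This is the first violation.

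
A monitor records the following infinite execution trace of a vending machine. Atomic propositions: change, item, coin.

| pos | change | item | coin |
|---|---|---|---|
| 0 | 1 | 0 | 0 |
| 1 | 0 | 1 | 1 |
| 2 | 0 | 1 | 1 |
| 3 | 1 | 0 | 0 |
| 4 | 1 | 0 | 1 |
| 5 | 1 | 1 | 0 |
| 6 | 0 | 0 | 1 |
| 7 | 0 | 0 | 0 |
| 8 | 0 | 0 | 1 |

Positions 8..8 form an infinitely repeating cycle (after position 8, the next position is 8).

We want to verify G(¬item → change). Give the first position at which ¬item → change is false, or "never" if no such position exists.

Check ¬item → change at each position in order: 0 ✓, 1 ✓, 2 ✓, 3 ✓, 4 ✓, 5 ✓.
At position 6 the labels are {coin}, so ¬item → change is false there. This is the first violation.

6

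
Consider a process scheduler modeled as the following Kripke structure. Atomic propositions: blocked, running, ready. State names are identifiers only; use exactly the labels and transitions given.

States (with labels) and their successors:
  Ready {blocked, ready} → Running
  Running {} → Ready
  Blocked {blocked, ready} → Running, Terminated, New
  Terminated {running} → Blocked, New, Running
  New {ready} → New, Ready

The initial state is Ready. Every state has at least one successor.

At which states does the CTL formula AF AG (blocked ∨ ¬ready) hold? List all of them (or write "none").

{Ready, Running}

States satisfying AG (blocked ∨ ¬ready): {Ready, Running}.
States satisfying AF AG (blocked ∨ ¬ready): {Ready, Running}.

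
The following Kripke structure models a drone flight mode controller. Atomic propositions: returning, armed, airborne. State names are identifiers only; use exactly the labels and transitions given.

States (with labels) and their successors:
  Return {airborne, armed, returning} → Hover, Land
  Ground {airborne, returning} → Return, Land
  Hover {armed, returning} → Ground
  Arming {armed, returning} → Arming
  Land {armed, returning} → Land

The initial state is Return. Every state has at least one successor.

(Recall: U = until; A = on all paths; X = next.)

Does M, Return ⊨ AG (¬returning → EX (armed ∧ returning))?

States satisfying ¬returning → EX (armed ∧ returning): {Return, Ground, Hover, Arming, Land}.
States satisfying AG (¬returning → EX (armed ∧ returning)): {Return, Ground, Hover, Arming, Land}.
Every state reachable from Return satisfies ¬returning → EX (armed ∧ returning).
Return ∈ Sat(AG (¬returning → EX (armed ∧ returning))).

Satisfied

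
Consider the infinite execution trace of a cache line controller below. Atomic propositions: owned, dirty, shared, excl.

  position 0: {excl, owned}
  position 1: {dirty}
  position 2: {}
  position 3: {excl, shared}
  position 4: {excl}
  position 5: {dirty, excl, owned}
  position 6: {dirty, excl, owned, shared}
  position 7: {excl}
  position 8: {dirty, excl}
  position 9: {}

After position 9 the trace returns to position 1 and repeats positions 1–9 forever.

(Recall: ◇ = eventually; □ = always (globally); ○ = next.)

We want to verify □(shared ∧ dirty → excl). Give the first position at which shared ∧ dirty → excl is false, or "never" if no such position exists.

never

shared ∧ dirty → excl holds at every position 0..9, and those are all the positions the trace ever visits, so the invariant □(shared ∧ dirty → excl) is never violated.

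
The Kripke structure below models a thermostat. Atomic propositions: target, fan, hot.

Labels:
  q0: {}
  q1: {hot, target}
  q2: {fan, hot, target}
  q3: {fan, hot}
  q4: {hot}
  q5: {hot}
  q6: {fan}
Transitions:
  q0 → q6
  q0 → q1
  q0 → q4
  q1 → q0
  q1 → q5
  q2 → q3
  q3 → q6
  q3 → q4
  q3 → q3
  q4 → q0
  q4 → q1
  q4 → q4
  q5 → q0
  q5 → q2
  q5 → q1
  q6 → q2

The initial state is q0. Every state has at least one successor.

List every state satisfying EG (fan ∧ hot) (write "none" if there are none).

{q2, q3}

States satisfying fan ∧ hot: {q2, q3}.
States satisfying EG (fan ∧ hot): {q2, q3}.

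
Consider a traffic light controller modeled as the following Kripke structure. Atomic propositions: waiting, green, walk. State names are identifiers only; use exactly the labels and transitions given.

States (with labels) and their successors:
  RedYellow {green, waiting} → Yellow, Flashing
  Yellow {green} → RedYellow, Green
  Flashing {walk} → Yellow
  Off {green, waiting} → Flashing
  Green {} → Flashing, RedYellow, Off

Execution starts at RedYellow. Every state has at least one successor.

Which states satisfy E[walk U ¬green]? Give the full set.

States satisfying walk: {Flashing}.
States satisfying ¬green: {Flashing, Green}.
States satisfying E[walk U ¬green]: {Flashing, Green}.

{Flashing, Green}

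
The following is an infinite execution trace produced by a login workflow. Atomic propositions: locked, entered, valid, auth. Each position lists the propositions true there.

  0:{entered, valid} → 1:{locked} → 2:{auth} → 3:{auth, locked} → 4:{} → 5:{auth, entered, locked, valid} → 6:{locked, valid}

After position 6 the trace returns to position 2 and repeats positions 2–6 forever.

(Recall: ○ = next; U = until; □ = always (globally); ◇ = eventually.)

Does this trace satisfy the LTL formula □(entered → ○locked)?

entered → ○locked holds at every position 0..6, and those are all positions ever visited, so □(entered → ○locked) holds.
Positions where entered holds: 0, 5.
Check ○locked at each: 0→ok, 5→ok.

Yes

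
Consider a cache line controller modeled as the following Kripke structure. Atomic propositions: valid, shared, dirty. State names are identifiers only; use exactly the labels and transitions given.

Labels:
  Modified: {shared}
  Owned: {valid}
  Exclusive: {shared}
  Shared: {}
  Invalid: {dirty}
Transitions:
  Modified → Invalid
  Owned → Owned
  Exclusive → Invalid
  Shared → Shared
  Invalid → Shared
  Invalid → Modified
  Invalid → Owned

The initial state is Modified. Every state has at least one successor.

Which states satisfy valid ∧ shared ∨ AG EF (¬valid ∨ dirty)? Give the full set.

{Shared}

States satisfying valid ∧ shared: ∅.
States satisfying EF (¬valid ∨ dirty): {Modified, Exclusive, Shared, Invalid}.
States satisfying AG EF (¬valid ∨ dirty): {Shared}.
States satisfying valid ∧ shared ∨ AG EF (¬valid ∨ dirty): {Shared}.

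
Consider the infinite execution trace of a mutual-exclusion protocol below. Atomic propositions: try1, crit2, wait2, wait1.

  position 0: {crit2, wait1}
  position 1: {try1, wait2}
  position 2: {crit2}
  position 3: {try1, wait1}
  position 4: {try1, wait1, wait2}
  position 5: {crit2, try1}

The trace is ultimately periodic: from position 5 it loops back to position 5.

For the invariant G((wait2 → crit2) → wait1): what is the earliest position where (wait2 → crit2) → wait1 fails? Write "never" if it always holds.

Check (wait2 → crit2) → wait1 at each position in order: 0 ✓, 1 ✓.
At position 2 the labels are {crit2}, so (wait2 → crit2) → wait1 is false there. This is the first violation.

2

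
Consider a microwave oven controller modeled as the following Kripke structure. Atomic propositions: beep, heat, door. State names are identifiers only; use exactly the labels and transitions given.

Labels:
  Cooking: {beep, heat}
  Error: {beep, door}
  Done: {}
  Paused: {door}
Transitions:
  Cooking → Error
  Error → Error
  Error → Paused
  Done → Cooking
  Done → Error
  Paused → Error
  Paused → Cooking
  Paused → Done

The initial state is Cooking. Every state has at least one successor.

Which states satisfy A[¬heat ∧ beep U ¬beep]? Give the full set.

{Done, Paused}

States satisfying ¬heat ∧ beep: {Error}.
States satisfying ¬beep: {Done, Paused}.
States satisfying A[¬heat ∧ beep U ¬beep]: {Done, Paused}.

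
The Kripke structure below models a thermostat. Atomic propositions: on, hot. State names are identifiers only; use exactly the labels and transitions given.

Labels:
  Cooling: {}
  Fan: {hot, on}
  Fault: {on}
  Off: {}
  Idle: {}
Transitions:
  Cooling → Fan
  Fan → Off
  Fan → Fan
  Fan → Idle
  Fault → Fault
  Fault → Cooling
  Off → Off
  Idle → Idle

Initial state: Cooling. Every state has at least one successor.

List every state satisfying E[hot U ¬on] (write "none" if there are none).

States satisfying hot: {Fan}.
States satisfying ¬on: {Cooling, Off, Idle}.
States satisfying E[hot U ¬on]: {Cooling, Fan, Off, Idle}.

{Cooling, Fan, Off, Idle}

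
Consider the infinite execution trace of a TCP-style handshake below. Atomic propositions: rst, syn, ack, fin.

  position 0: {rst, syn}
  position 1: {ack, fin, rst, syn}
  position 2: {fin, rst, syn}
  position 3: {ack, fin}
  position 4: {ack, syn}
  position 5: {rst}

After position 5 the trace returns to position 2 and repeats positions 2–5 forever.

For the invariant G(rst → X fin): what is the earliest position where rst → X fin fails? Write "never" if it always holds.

never

rst → X fin holds at every position 0..5, and those are all the positions the trace ever visits, so the invariant G(rst → X fin) is never violated.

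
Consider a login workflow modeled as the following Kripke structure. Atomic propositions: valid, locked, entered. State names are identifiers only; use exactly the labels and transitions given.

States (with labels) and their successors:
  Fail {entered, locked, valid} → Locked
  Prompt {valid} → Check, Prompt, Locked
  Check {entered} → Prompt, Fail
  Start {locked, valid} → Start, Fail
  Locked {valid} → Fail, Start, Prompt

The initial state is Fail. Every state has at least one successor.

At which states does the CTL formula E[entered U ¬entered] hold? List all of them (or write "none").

{Fail, Prompt, Check, Start, Locked}

States satisfying entered: {Fail, Check}.
States satisfying ¬entered: {Prompt, Start, Locked}.
States satisfying E[entered U ¬entered]: {Fail, Prompt, Check, Start, Locked}.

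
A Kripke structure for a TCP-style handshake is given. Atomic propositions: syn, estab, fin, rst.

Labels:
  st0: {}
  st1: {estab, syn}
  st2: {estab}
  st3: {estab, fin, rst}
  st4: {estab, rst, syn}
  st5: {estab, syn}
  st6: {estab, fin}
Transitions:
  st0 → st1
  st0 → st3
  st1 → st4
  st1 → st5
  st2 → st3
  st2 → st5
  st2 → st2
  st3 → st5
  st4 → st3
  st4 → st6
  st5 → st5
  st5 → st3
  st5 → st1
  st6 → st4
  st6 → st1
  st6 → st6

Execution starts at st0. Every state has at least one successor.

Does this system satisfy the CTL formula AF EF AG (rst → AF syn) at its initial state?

Satisfied

States satisfying EF AG (rst → AF syn): {st0, st1, st2, st3, st4, st5, st6}.
States satisfying AF EF AG (rst → AF syn): {st0, st1, st2, st3, st4, st5, st6}.
st0 ∈ Sat(AF EF AG (rst → AF syn)).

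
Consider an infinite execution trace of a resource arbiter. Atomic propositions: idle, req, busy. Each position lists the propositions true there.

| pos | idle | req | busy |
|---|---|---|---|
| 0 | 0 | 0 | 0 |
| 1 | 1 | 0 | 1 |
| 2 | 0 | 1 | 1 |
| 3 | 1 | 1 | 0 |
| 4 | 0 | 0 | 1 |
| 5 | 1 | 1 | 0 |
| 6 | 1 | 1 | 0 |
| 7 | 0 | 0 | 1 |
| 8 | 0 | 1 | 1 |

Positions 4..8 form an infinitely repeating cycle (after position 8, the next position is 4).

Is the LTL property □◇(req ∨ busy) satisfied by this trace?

Holds

◇(req ∨ busy) holds at every position 0..8, and those are all positions ever visited, so □◇(req ∨ busy) holds.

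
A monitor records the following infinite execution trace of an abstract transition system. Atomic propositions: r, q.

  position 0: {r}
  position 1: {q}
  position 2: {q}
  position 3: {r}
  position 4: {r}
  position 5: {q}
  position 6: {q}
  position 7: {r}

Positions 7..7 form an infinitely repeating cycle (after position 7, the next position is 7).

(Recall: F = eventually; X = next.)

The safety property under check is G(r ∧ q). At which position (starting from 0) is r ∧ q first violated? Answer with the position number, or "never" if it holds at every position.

At position 0 the labels are {r}, so r ∧ q is false there. This is the first violation.

0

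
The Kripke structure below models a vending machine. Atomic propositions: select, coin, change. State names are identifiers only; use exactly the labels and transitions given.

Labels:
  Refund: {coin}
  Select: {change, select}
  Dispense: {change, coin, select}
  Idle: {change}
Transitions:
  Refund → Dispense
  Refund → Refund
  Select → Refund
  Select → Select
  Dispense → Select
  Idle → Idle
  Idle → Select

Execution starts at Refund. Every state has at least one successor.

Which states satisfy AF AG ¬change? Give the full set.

States satisfying AG ¬change: ∅.
States satisfying AF AG ¬change: ∅.

none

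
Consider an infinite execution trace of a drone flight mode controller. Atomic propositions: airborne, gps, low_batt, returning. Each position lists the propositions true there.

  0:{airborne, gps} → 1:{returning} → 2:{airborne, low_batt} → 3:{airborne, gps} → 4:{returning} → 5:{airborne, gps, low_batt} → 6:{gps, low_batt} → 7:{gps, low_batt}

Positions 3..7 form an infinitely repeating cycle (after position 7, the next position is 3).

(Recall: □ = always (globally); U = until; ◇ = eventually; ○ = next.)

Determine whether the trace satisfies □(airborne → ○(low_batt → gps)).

Yes

airborne → ○(low_batt → gps) holds at every position 0..7, and those are all positions ever visited, so □(airborne → ○(low_batt → gps)) holds.
Positions where airborne holds: 0, 2, 3, 5.
Check ○(low_batt → gps) at each: 0→ok, 2→ok, 3→ok, 5→ok.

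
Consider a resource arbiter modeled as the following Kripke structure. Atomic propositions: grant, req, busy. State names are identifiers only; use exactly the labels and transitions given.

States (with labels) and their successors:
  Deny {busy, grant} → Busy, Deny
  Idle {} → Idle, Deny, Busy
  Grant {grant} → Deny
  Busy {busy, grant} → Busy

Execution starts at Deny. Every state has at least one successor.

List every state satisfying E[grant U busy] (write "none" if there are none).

States satisfying grant: {Deny, Grant, Busy}.
States satisfying busy: {Deny, Busy}.
States satisfying E[grant U busy]: {Deny, Grant, Busy}.

{Deny, Grant, Busy}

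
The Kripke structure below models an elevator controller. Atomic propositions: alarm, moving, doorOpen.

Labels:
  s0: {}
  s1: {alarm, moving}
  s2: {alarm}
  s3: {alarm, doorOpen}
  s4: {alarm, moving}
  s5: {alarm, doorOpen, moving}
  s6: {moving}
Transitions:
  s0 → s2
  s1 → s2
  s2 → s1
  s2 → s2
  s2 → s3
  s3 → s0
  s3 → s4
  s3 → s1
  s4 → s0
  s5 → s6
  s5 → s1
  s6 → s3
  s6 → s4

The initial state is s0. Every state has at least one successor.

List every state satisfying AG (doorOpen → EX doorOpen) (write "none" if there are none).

none

States satisfying doorOpen → EX doorOpen: {s0, s1, s2, s4, s6}.
States satisfying AG (doorOpen → EX doorOpen): ∅.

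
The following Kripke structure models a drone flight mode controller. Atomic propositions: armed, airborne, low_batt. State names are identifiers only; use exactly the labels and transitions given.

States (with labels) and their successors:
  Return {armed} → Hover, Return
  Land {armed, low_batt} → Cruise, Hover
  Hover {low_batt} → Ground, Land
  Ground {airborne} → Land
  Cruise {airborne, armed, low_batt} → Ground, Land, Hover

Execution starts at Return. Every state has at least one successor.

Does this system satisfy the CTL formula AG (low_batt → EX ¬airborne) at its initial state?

Yes

States satisfying low_batt → EX ¬airborne: {Return, Land, Hover, Ground, Cruise}.
States satisfying AG (low_batt → EX ¬airborne): {Return, Land, Hover, Ground, Cruise}.
Every state reachable from Return satisfies low_batt → EX ¬airborne.
Return ∈ Sat(AG (low_batt → EX ¬airborne)).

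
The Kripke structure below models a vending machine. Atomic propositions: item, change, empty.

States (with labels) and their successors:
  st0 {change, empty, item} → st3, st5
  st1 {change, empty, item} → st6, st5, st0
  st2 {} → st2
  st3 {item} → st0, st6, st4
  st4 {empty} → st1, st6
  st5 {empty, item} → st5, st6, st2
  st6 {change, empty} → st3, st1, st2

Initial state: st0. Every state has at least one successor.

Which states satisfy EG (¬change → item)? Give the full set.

{st0, st1, st3, st5, st6}

States satisfying ¬change → item: {st0, st1, st3, st5, st6}.
States satisfying EG (¬change → item): {st0, st1, st3, st5, st6}.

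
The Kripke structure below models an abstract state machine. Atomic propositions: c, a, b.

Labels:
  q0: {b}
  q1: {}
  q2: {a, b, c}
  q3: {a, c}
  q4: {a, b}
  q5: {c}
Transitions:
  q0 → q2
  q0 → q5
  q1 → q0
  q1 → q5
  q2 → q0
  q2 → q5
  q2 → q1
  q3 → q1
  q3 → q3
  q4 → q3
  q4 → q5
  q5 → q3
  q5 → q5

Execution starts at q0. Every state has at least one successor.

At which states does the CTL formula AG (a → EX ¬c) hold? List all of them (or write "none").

{q0, q1, q2, q3, q5}

States satisfying a → EX ¬c: {q0, q1, q2, q3, q5}.
States satisfying AG (a → EX ¬c): {q0, q1, q2, q3, q5}.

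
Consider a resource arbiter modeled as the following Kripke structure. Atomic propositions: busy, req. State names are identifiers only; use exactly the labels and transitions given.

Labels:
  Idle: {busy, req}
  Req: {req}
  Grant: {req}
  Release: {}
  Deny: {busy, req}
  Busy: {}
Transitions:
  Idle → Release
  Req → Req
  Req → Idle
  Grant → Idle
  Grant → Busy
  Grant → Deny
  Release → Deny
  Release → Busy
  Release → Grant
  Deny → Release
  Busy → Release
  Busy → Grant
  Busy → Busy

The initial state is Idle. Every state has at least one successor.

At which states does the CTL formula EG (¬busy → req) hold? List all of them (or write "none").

{Req}

States satisfying ¬busy → req: {Idle, Req, Grant, Deny}.
States satisfying EG (¬busy → req): {Req}.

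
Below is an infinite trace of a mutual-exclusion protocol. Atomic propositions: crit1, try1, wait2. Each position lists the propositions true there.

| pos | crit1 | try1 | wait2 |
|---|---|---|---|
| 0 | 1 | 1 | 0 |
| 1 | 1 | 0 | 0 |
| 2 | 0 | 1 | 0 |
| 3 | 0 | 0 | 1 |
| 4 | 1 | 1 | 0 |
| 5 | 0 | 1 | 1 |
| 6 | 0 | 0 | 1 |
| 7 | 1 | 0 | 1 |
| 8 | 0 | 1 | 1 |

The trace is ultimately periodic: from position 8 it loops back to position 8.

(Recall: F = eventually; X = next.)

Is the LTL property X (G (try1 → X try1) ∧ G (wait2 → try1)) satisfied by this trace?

No

The position after 0 is 1; G (try1 → X try1) ∧ G (wait2 → try1) is false there.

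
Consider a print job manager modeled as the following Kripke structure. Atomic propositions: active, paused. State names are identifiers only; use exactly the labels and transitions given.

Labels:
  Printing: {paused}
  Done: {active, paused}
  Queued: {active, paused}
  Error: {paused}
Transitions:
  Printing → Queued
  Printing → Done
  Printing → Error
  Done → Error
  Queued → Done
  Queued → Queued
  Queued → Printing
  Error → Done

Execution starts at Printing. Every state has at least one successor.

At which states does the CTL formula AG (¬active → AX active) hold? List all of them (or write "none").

{Done, Error}

States satisfying ¬active → AX active: {Done, Queued, Error}.
States satisfying AG (¬active → AX active): {Done, Error}.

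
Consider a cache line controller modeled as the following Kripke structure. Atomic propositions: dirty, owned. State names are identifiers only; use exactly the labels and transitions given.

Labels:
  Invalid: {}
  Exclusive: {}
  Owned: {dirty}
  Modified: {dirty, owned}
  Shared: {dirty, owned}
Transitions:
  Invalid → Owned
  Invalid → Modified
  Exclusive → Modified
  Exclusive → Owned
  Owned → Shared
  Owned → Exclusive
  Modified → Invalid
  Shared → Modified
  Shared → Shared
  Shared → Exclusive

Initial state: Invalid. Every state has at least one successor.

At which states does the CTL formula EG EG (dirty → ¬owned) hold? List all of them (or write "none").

{Invalid, Exclusive, Owned}

States satisfying EG (dirty → ¬owned): {Invalid, Exclusive, Owned}.
States satisfying EG EG (dirty → ¬owned): {Invalid, Exclusive, Owned}.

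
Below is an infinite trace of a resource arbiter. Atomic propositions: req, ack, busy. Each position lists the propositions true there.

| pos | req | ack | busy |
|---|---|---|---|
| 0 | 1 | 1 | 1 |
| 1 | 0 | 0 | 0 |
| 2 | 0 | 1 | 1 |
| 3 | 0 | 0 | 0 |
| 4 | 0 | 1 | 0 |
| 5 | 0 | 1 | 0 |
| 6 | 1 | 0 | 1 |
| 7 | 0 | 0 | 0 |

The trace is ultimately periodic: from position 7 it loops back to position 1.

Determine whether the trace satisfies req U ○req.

Walking from position 0: at position 1, ○req has not yet held and req fails, so req U ○req is false.

No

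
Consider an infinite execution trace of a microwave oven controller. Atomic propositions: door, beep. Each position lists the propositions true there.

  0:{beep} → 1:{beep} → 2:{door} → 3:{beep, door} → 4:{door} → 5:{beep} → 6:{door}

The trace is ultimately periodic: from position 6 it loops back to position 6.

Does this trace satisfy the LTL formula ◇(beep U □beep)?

Violated

beep U □beep is false at every position 0..6, so it never becomes true and ◇(beep U □beep) fails.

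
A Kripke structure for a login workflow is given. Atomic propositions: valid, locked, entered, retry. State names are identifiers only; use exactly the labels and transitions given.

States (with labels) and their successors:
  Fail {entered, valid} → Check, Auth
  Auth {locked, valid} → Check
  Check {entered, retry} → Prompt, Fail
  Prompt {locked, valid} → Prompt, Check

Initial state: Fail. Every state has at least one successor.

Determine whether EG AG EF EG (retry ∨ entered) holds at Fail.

States satisfying AG EF EG (retry ∨ entered): {Fail, Auth, Check, Prompt}.
States satisfying EG AG EF EG (retry ∨ entered): {Fail, Auth, Check, Prompt}.
Fail ∈ Sat(EG AG EF EG (retry ∨ entered)).

Holds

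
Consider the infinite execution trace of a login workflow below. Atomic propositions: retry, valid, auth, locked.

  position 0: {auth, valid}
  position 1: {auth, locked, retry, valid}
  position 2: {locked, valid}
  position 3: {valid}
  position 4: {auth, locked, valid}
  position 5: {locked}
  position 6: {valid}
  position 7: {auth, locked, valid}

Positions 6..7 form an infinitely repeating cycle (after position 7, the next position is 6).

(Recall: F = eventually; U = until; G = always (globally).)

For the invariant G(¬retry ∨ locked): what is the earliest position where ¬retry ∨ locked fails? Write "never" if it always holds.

¬retry ∨ locked holds at every position 0..7, and those are all the positions the trace ever visits, so the invariant G(¬retry ∨ locked) is never violated.

never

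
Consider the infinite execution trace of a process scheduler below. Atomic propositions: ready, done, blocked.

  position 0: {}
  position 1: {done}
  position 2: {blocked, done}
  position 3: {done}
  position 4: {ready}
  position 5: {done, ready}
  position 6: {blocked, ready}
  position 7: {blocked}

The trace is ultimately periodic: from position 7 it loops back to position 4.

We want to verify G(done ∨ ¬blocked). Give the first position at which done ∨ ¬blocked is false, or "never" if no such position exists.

6

Check done ∨ ¬blocked at each position in order: 0 ✓, 1 ✓, 2 ✓, 3 ✓, 4 ✓, 5 ✓.
At position 6 the labels are {blocked, ready}, so done ∨ ¬blocked is false there. This is the first violation.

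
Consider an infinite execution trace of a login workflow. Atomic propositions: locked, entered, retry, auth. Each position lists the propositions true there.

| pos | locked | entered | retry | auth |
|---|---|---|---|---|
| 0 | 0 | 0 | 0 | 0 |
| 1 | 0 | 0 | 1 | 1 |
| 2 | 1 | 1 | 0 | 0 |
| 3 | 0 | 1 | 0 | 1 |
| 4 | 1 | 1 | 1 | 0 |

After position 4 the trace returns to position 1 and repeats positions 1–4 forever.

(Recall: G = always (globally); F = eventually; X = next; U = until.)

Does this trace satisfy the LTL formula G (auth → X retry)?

Violated

auth → X retry must hold at every position from 0 onward. It fails at position 1, so G (auth → X retry) is false.
Positions where auth holds: 1, 3.
Check X retry at each: 1→fails, 3→ok.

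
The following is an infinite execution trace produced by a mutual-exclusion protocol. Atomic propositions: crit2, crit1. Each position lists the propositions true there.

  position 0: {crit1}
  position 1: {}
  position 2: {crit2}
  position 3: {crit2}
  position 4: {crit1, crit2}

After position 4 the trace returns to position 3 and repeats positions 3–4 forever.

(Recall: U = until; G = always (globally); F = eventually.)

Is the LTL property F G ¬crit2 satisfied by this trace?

Violated

G ¬crit2 is false at every position 0..4, so it never becomes true and F G ¬crit2 fails.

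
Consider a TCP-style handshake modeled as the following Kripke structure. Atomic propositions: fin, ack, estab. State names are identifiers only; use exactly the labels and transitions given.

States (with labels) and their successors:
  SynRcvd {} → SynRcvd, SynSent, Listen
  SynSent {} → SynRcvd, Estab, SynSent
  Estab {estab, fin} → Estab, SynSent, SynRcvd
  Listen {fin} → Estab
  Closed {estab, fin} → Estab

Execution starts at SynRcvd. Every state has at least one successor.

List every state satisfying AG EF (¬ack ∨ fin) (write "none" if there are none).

States satisfying EF (¬ack ∨ fin): {SynRcvd, SynSent, Estab, Listen, Closed}.
States satisfying AG EF (¬ack ∨ fin): {SynRcvd, SynSent, Estab, Listen, Closed}.

{SynRcvd, SynSent, Estab, Listen, Closed}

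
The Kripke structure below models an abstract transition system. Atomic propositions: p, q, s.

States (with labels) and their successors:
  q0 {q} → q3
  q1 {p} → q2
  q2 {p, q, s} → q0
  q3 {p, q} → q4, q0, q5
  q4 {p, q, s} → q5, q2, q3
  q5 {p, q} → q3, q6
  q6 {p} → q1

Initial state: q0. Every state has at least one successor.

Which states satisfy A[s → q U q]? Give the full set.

States satisfying s → q: {q0, q1, q2, q3, q4, q5, q6}.
States satisfying q: {q0, q2, q3, q4, q5}.
States satisfying A[s → q U q]: {q0, q1, q2, q3, q4, q5, q6}.

{q0, q1, q2, q3, q4, q5, q6}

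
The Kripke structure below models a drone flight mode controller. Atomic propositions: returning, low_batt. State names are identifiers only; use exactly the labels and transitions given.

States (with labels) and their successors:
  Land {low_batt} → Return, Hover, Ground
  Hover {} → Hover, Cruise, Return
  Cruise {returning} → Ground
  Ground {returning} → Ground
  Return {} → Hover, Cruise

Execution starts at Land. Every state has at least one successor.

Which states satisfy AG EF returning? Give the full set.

{Land, Hover, Cruise, Ground, Return}

States satisfying EF returning: {Land, Hover, Cruise, Ground, Return}.
States satisfying AG EF returning: {Land, Hover, Cruise, Ground, Return}.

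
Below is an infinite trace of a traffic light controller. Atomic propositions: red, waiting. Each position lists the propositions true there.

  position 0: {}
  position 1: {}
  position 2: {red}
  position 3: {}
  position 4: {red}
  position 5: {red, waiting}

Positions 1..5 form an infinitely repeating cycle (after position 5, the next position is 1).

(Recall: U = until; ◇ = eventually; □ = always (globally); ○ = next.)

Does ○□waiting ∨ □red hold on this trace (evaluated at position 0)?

No

The position after 0 is 1; □waiting is false there.
red must hold at every position from 0 onward. It fails at position 0, so □red is false.
At position 0: ○□waiting is false; □red is false; so ○□waiting ∨ □red is false.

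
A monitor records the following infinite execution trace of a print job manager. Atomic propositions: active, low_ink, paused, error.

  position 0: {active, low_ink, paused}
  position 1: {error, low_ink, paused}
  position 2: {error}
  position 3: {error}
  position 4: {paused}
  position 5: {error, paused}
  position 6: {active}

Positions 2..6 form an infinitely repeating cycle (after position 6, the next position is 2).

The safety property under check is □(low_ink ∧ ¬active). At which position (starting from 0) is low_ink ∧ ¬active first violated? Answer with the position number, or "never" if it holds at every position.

At position 0 the labels are {active, low_ink, paused}, so low_ink ∧ ¬active is false there. This is the first violation.

0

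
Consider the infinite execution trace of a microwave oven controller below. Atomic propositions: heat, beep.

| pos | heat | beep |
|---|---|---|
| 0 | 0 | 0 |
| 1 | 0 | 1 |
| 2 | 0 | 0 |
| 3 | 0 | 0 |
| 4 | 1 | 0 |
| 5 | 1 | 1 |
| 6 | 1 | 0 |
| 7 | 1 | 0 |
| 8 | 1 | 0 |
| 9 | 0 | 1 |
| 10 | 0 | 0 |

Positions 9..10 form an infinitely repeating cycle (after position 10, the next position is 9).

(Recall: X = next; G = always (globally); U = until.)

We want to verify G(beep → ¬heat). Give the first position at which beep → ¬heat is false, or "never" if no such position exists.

Check beep → ¬heat at each position in order: 0 ✓, 1 ✓, 2 ✓, 3 ✓, 4 ✓.
At position 5 the labels are {beep, heat}, so beep → ¬heat is false there. This is the first violation.

5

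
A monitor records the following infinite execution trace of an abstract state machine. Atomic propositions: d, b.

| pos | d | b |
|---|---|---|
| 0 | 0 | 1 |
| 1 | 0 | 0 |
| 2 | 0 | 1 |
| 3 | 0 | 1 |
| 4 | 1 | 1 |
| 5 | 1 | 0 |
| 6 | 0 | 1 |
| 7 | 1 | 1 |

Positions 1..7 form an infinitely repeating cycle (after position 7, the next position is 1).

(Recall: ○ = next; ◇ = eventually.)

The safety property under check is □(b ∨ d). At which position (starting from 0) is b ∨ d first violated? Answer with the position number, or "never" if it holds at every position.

1

Check b ∨ d at each position in order: 0 ✓.
At position 1 the labels are {}, so b ∨ d is false there. This is the first violation.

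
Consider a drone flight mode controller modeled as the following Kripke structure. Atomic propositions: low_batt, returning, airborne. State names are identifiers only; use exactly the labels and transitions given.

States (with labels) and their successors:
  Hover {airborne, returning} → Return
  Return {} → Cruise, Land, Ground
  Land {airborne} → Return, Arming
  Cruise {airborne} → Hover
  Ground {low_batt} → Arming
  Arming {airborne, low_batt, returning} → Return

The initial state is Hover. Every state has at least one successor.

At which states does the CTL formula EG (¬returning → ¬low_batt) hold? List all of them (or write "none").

States satisfying ¬returning → ¬low_batt: {Hover, Return, Land, Cruise, Arming}.
States satisfying EG (¬returning → ¬low_batt): {Hover, Return, Land, Cruise, Arming}.

{Hover, Return, Land, Cruise, Arming}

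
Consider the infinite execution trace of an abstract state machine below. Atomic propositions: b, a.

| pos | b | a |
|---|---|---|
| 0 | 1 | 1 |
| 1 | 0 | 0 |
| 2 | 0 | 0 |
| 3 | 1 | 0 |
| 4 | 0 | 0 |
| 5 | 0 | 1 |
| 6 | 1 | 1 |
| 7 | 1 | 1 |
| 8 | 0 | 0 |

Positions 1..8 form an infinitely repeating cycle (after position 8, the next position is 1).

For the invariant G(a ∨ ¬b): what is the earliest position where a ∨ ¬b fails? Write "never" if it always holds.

Check a ∨ ¬b at each position in order: 0 ✓, 1 ✓, 2 ✓.
At position 3 the labels are {b}, so a ∨ ¬b is false there. This is the first violation.

3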